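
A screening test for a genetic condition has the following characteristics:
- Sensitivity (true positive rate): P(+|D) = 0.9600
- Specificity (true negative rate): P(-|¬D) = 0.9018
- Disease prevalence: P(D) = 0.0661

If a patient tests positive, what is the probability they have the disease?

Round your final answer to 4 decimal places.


Let D = has disease, + = positive test

Given:
- P(D) = 0.0661 (prevalence)
- P(+|D) = 0.9600 (sensitivity)
- P(-|¬D) = 0.9018 (specificity)
- P(+|¬D) = 0.0982 (false positive rate = 1 - specificity)

Step 1: Find P(+)
P(+) = P(+|D)P(D) + P(+|¬D)P(¬D)
     = 0.9600 × 0.0661 + 0.0982 × 0.9339
     = 0.06345600 + 0.09170898
     = 0.15516498

Step 2: Apply Bayes' theorem for P(D|+)
P(D|+) = P(+|D)P(D) / P(+)
       = 0.06345600 / 0.15516498
       = 0.4090


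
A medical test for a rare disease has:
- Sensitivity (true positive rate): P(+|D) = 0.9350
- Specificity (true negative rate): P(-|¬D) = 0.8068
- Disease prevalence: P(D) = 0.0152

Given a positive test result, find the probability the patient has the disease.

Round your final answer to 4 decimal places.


Let D = has disease, + = positive test

Given:
- P(D) = 0.0152 (prevalence)
- P(+|D) = 0.9350 (sensitivity)
- P(-|¬D) = 0.8068 (specificity)
- P(+|¬D) = 0.1932 (false positive rate = 1 - specificity)

Step 1: Find P(+)
P(+) = P(+|D)P(D) + P(+|¬D)P(¬D)
     = 0.9350 × 0.0152 + 0.1932 × 0.9848
     = 0.01421200 + 0.19026336
     = 0.20447536

Step 2: Apply Bayes' theorem for P(D|+)
P(D|+) = P(+|D)P(D) / P(+)
       = 0.01421200 / 0.20447536
       = 0.0695


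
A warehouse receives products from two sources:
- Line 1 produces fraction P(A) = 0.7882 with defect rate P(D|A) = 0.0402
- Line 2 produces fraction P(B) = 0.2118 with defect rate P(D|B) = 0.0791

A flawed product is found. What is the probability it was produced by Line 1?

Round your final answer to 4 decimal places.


Let A = from Line 1, D = flawed

Given:
- P(A) = 0.7882, P(B) = 0.2118
- P(D|A) = 0.0402, P(D|B) = 0.0791

Step 1: Find P(D)
P(D) = P(D|A)P(A) + P(D|B)P(B)
     = 0.0402 × 0.7882 + 0.0791 × 0.2118
     = 0.03168564 + 0.01675338
     = 0.04843902

Step 2: Apply Bayes' theorem
P(A|D) = P(D|A)P(A) / P(D)
       = 0.03168564 / 0.04843902
       = 0.6541


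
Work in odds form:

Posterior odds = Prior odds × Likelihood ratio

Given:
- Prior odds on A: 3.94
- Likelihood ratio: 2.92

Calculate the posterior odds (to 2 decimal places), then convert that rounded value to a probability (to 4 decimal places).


Step 1: Calculate posterior odds
Posterior odds = Prior odds × LR
               = 3.94 × 2.92
               = 11.50

Step 2: Convert to probability
P(A|E) = Posterior odds / (1 + Posterior odds)
       = 11.50 / (1 + 11.50)
       = 11.50 / 12.50
       = 0.9200

The evidence increased P(A) from 0.7976 to 0.9200.


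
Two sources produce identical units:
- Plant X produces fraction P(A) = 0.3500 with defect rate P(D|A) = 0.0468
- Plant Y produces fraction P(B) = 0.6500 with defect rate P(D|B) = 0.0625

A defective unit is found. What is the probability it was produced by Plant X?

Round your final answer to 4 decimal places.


Let A = from Plant X, D = defective

Given:
- P(A) = 0.3500, P(B) = 0.6500
- P(D|A) = 0.0468, P(D|B) = 0.0625

Step 1: Find P(D)
P(D) = P(D|A)P(A) + P(D|B)P(B)
     = 0.0468 × 0.3500 + 0.0625 × 0.6500
     = 0.01638000 + 0.04062500
     = 0.05700500

Step 2: Apply Bayes' theorem
P(A|D) = P(D|A)P(A) / P(D)
       = 0.01638000 / 0.05700500
       = 0.2873


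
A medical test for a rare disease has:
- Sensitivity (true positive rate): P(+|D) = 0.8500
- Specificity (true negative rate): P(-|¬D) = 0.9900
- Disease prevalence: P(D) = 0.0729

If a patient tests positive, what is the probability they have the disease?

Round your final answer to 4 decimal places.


Let D = has disease, + = positive test

Given:
- P(D) = 0.0729 (prevalence)
- P(+|D) = 0.8500 (sensitivity)
- P(-|¬D) = 0.9900 (specificity)
- P(+|¬D) = 0.0100 (false positive rate = 1 - specificity)

Step 1: Find P(+)
P(+) = P(+|D)P(D) + P(+|¬D)P(¬D)
     = 0.8500 × 0.0729 + 0.0100 × 0.9271
     = 0.06196500 + 0.00927100
     = 0.07123600

Step 2: Apply Bayes' theorem for P(D|+)
P(D|+) = P(+|D)P(D) / P(+)
       = 0.06196500 / 0.07123600
       = 0.8699


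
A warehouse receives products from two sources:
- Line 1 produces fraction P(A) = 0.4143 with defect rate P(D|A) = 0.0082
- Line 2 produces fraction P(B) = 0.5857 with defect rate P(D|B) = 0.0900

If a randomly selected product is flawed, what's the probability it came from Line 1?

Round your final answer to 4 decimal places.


Let A = from Line 1, D = flawed

Given:
- P(A) = 0.4143, P(B) = 0.5857
- P(D|A) = 0.0082, P(D|B) = 0.0900

Step 1: Find P(D)
P(D) = P(D|A)P(A) + P(D|B)P(B)
     = 0.0082 × 0.4143 + 0.0900 × 0.5857
     = 0.00339726 + 0.05271300
     = 0.05611026

Step 2: Apply Bayes' theorem
P(A|D) = P(D|A)P(A) / P(D)
       = 0.00339726 / 0.05611026
       = 0.0605


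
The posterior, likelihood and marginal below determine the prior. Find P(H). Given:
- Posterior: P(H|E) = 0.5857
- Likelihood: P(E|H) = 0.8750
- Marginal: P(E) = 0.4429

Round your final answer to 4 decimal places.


From Bayes' theorem: P(H|E) = P(E|H) × P(H) / P(E)

Rearranging for P(H):
P(H) = P(H|E) × P(E) / P(E|H)
     = 0.5857 × 0.4429 / 0.8750
     = 0.25940653 / 0.8750
     = 0.2965


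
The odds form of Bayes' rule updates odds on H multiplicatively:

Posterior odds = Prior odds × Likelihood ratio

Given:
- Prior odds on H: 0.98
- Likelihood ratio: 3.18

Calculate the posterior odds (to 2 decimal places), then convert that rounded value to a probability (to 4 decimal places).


Step 1: Calculate posterior odds
Posterior odds = Prior odds × LR
               = 0.98 × 3.18
               = 3.12

Step 2: Convert to probability
P(H|E) = Posterior odds / (1 + Posterior odds)
       = 3.12 / (1 + 3.12)
       = 3.12 / 4.12
       = 0.7573

The evidence increased P(H) from 0.4949 to 0.7573.


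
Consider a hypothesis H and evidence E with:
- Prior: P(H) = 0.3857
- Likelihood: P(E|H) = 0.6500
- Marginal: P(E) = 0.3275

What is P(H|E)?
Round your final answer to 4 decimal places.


Using Bayes' theorem:

P(H|E) = P(E|H) × P(H) / P(E)
       = 0.6500 × 0.3857 / 0.3275
       = 0.25070500 / 0.3275
       = 0.7655

The evidence strengthens our belief in H.
Prior: 0.3857 → Posterior: 0.7655


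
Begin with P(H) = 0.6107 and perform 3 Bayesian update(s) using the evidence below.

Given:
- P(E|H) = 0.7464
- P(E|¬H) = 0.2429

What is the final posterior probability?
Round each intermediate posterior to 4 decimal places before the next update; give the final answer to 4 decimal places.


Sequential Bayesian updating:

Initial prior: P(H) = 0.6107

Update 1:
  P(E) = 0.7464 × 0.6107 + 0.2429 × 0.3893 = 0.45582648 + 0.09456097 = 0.55038745
  P(H|E) = 0.45582648 / 0.55038745 = 0.8282

Update 2:
  P(E) = 0.7464 × 0.8282 + 0.2429 × 0.1718 = 0.61816848 + 0.04173022 = 0.65989870
  P(H|E) = 0.61816848 / 0.65989870 = 0.9368

Update 3:
  P(E) = 0.7464 × 0.9368 + 0.2429 × 0.0632 = 0.69922752 + 0.01535128 = 0.71457880
  P(H|E) = 0.69922752 / 0.71457880 = 0.9785

Final posterior: 0.9785


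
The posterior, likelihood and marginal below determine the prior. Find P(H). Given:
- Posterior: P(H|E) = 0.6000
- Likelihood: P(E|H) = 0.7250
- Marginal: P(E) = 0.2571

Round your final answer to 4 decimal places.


From Bayes' theorem: P(H|E) = P(E|H) × P(H) / P(E)

Rearranging for P(H):
P(H) = P(H|E) × P(E) / P(E|H)
     = 0.6000 × 0.2571 / 0.7250
     = 0.15426000 / 0.7250
     = 0.2128


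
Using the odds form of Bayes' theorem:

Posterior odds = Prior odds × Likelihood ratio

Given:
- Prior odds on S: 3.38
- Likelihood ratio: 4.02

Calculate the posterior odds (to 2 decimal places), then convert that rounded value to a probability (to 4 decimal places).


Step 1: Calculate posterior odds
Posterior odds = Prior odds × LR
               = 3.38 × 4.02
               = 13.59

Step 2: Convert to probability
P(S|E) = Posterior odds / (1 + Posterior odds)
       = 13.59 / (1 + 13.59)
       = 13.59 / 14.59
       = 0.9315

The evidence increased P(S) from 0.7717 to 0.9315.


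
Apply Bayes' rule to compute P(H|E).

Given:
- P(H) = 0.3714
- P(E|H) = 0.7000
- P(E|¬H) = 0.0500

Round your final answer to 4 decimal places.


Bayes' theorem: P(H|E) = P(E|H) × P(H) / P(E)

Step 1: Calculate P(E) using law of total probability
P(E) = P(E|H)P(H) + P(E|¬H)P(¬H)
     = 0.7000 × 0.3714 + 0.0500 × 0.6286
     = 0.25998000 + 0.03143000
     = 0.29141000

Step 2: Apply Bayes' theorem
P(H|E) = P(E|H) × P(H) / P(E)
       = 0.25998000 / 0.29141000
       = 0.8921


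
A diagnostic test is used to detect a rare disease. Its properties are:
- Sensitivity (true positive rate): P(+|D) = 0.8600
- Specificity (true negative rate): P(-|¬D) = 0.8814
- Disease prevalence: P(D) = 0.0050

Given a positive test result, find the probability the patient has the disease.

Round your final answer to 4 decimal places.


Let D = has disease, + = positive test

Given:
- P(D) = 0.0050 (prevalence)
- P(+|D) = 0.8600 (sensitivity)
- P(-|¬D) = 0.8814 (specificity)
- P(+|¬D) = 0.1186 (false positive rate = 1 - specificity)

Step 1: Find P(+)
P(+) = P(+|D)P(D) + P(+|¬D)P(¬D)
     = 0.8600 × 0.0050 + 0.1186 × 0.9950
     = 0.00430000 + 0.11800700
     = 0.12230700

Step 2: Apply Bayes' theorem for P(D|+)
P(D|+) = P(+|D)P(D) / P(+)
       = 0.00430000 / 0.12230700
       = 0.0352


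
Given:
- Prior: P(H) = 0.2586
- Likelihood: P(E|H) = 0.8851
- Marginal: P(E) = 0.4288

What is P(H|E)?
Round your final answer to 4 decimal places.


Using Bayes' theorem:

P(H|E) = P(E|H) × P(H) / P(E)
       = 0.8851 × 0.2586 / 0.4288
       = 0.22888686 / 0.4288
       = 0.5338

The evidence strengthens our belief in H.
Prior: 0.2586 → Posterior: 0.5338


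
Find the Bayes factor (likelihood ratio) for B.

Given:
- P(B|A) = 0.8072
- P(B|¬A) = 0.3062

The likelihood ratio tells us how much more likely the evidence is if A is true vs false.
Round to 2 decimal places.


Likelihood Ratio (LR) = P(B|A) / P(B|¬A)

LR = 0.8072 / 0.3062
   = 2.64

The evidence is 2.64 times more likely if A is true than if A is false.
LR > 1, so observing B raises the odds in favor of A.


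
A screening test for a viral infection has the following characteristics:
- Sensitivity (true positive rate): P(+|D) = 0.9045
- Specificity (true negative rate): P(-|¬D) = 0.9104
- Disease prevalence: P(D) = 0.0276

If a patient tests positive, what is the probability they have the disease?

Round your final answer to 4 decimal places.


Let D = has disease, + = positive test

Given:
- P(D) = 0.0276 (prevalence)
- P(+|D) = 0.9045 (sensitivity)
- P(-|¬D) = 0.9104 (specificity)
- P(+|¬D) = 0.0896 (false positive rate = 1 - specificity)

Step 1: Find P(+)
P(+) = P(+|D)P(D) + P(+|¬D)P(¬D)
     = 0.9045 × 0.0276 + 0.0896 × 0.9724
     = 0.02496420 + 0.08712704
     = 0.11209124

Step 2: Apply Bayes' theorem for P(D|+)
P(D|+) = P(+|D)P(D) / P(+)
       = 0.02496420 / 0.11209124
       = 0.2227


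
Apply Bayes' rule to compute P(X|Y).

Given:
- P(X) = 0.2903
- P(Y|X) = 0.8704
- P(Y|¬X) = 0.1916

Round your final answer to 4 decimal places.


Bayes' theorem: P(X|Y) = P(Y|X) × P(X) / P(Y)

Step 1: Calculate P(Y) using law of total probability
P(Y) = P(Y|X)P(X) + P(Y|¬X)P(¬X)
     = 0.8704 × 0.2903 + 0.1916 × 0.7097
     = 0.25267712 + 0.13597852
     = 0.38865564

Step 2: Apply Bayes' theorem
P(X|Y) = P(Y|X) × P(X) / P(Y)
       = 0.25267712 / 0.38865564
       = 0.6501


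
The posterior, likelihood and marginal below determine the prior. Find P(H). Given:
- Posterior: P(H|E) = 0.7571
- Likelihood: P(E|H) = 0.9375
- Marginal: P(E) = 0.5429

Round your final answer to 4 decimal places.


From Bayes' theorem: P(H|E) = P(E|H) × P(H) / P(E)

Rearranging for P(H):
P(H) = P(H|E) × P(E) / P(E|H)
     = 0.7571 × 0.5429 / 0.9375
     = 0.41102959 / 0.9375
     = 0.4384


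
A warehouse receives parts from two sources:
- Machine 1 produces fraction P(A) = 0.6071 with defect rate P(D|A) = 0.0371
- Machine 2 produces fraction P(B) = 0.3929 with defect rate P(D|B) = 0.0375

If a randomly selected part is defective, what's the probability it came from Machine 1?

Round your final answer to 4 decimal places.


Let A = from Machine 1, D = defective

Given:
- P(A) = 0.6071, P(B) = 0.3929
- P(D|A) = 0.0371, P(D|B) = 0.0375

Step 1: Find P(D)
P(D) = P(D|A)P(A) + P(D|B)P(B)
     = 0.0371 × 0.6071 + 0.0375 × 0.3929
     = 0.02252341 + 0.01473375
     = 0.03725716

Step 2: Apply Bayes' theorem
P(A|D) = P(D|A)P(A) / P(D)
       = 0.02252341 / 0.03725716
       = 0.6045


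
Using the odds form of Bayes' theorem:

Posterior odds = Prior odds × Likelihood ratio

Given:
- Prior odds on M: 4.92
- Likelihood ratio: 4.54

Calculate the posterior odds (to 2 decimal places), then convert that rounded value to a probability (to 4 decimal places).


Step 1: Calculate posterior odds
Posterior odds = Prior odds × LR
               = 4.92 × 4.54
               = 22.34

Step 2: Convert to probability
P(M|E) = Posterior odds / (1 + Posterior odds)
       = 22.34 / (1 + 22.34)
       = 22.34 / 23.34
       = 0.9572

The evidence increased P(M) from 0.8311 to 0.9572.


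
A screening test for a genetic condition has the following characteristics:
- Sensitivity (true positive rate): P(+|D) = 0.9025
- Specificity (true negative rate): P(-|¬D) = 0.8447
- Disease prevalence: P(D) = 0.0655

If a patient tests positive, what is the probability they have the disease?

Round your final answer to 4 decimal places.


Let D = has disease, + = positive test

Given:
- P(D) = 0.0655 (prevalence)
- P(+|D) = 0.9025 (sensitivity)
- P(-|¬D) = 0.8447 (specificity)
- P(+|¬D) = 0.1553 (false positive rate = 1 - specificity)

Step 1: Find P(+)
P(+) = P(+|D)P(D) + P(+|¬D)P(¬D)
     = 0.9025 × 0.0655 + 0.1553 × 0.9345
     = 0.05911375 + 0.14512785
     = 0.20424160

Step 2: Apply Bayes' theorem for P(D|+)
P(D|+) = P(+|D)P(D) / P(+)
       = 0.05911375 / 0.20424160
       = 0.2894


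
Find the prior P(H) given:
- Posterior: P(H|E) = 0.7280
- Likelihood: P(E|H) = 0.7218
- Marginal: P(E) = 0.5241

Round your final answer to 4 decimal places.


From Bayes' theorem: P(H|E) = P(E|H) × P(H) / P(E)

Rearranging for P(H):
P(H) = P(H|E) × P(E) / P(E|H)
     = 0.7280 × 0.5241 / 0.7218
     = 0.38154480 / 0.7218
     = 0.5286


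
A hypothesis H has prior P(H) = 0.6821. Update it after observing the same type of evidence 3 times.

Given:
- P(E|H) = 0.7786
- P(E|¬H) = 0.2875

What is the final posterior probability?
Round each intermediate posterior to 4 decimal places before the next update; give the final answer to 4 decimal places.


Sequential Bayesian updating:

Initial prior: P(H) = 0.6821

Update 1:
  P(E) = 0.7786 × 0.6821 + 0.2875 × 0.3179 = 0.53108306 + 0.09139625 = 0.62247931
  P(H|E) = 0.53108306 / 0.62247931 = 0.8532

Update 2:
  P(E) = 0.7786 × 0.8532 + 0.2875 × 0.1468 = 0.66430152 + 0.04220500 = 0.70650652
  P(H|E) = 0.66430152 / 0.70650652 = 0.9403

Update 3:
  P(E) = 0.7786 × 0.9403 + 0.2875 × 0.0597 = 0.73211758 + 0.01716375 = 0.74928133
  P(H|E) = 0.73211758 / 0.74928133 = 0.9771

Final posterior: 0.9771


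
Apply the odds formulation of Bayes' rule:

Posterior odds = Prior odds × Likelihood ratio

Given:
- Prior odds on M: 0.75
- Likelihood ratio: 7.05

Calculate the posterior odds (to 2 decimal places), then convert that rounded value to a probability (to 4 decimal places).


Step 1: Calculate posterior odds
Posterior odds = Prior odds × LR
               = 0.75 × 7.05
               = 5.29

Step 2: Convert to probability
P(M|E) = Posterior odds / (1 + Posterior odds)
       = 5.29 / (1 + 5.29)
       = 5.29 / 6.29
       = 0.8410

The evidence increased P(M) from 0.4286 to 0.8410.


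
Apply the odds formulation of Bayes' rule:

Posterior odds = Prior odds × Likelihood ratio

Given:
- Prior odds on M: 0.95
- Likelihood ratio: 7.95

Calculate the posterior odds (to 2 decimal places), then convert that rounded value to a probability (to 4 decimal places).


Step 1: Calculate posterior odds
Posterior odds = Prior odds × LR
               = 0.95 × 7.95
               = 7.55

Step 2: Convert to probability
P(M|E) = Posterior odds / (1 + Posterior odds)
       = 7.55 / (1 + 7.55)
       = 7.55 / 8.55
       = 0.8830

The evidence increased P(M) from 0.4872 to 0.8830.


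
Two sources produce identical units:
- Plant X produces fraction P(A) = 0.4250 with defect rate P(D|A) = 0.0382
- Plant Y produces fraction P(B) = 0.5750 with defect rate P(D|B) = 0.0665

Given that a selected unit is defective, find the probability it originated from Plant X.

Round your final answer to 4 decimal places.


Let A = from Plant X, D = defective

Given:
- P(A) = 0.4250, P(B) = 0.5750
- P(D|A) = 0.0382, P(D|B) = 0.0665

Step 1: Find P(D)
P(D) = P(D|A)P(A) + P(D|B)P(B)
     = 0.0382 × 0.4250 + 0.0665 × 0.5750
     = 0.01623500 + 0.03823750
     = 0.05447250

Step 2: Apply Bayes' theorem
P(A|D) = P(D|A)P(A) / P(D)
       = 0.01623500 / 0.05447250
       = 0.2980


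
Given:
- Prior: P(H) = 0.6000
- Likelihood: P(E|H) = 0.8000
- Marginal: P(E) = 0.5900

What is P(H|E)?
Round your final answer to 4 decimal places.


Using Bayes' theorem:

P(H|E) = P(E|H) × P(H) / P(E)
       = 0.8000 × 0.6000 / 0.5900
       = 0.48000000 / 0.5900
       = 0.8136

The evidence strengthens our belief in H.
Prior: 0.6000 → Posterior: 0.8136


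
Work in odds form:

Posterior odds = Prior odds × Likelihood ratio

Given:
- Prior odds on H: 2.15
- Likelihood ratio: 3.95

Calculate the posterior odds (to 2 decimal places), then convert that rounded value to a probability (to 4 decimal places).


Step 1: Calculate posterior odds
Posterior odds = Prior odds × LR
               = 2.15 × 3.95
               = 8.49

Step 2: Convert to probability
P(H|E) = Posterior odds / (1 + Posterior odds)
       = 8.49 / (1 + 8.49)
       = 8.49 / 9.49
       = 0.8946

The evidence increased P(H) from 0.6825 to 0.8946.


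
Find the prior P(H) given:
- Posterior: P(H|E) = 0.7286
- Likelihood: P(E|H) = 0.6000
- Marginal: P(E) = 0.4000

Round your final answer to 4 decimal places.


From Bayes' theorem: P(H|E) = P(E|H) × P(H) / P(E)

Rearranging for P(H):
P(H) = P(H|E) × P(E) / P(E|H)
     = 0.7286 × 0.4000 / 0.6000
     = 0.29144000 / 0.6000
     = 0.4857


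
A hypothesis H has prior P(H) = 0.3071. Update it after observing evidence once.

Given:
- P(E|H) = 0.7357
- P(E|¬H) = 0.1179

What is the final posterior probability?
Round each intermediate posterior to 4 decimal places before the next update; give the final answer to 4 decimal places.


Sequential Bayesian updating:

Initial prior: P(H) = 0.3071

Update 1:
  P(E) = 0.7357 × 0.3071 + 0.1179 × 0.6929 = 0.22593347 + 0.08169291 = 0.30762638
  P(H|E) = 0.22593347 / 0.30762638 = 0.7344

Final posterior: 0.7344


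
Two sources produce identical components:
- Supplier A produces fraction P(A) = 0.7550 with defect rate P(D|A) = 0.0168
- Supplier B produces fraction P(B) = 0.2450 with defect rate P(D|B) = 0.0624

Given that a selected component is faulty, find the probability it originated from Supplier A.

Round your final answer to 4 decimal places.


Let A = from Supplier A, D = faulty

Given:
- P(A) = 0.7550, P(B) = 0.2450
- P(D|A) = 0.0168, P(D|B) = 0.0624

Step 1: Find P(D)
P(D) = P(D|A)P(A) + P(D|B)P(B)
     = 0.0168 × 0.7550 + 0.0624 × 0.2450
     = 0.01268400 + 0.01528800
     = 0.02797200

Step 2: Apply Bayes' theorem
P(A|D) = P(D|A)P(A) / P(D)
       = 0.01268400 / 0.02797200
       = 0.4535


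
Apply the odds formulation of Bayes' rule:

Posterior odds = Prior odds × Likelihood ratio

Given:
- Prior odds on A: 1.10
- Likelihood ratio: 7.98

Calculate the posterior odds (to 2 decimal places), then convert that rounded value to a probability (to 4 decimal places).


Step 1: Calculate posterior odds
Posterior odds = Prior odds × LR
               = 1.10 × 7.98
               = 8.78

Step 2: Convert to probability
P(A|E) = Posterior odds / (1 + Posterior odds)
       = 8.78 / (1 + 8.78)
       = 8.78 / 9.78
       = 0.8978

The evidence increased P(A) from 0.5238 to 0.8978.


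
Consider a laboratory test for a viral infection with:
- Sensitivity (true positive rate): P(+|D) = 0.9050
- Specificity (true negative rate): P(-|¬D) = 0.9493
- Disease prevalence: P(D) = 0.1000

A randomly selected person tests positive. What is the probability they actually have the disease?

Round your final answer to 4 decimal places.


Let D = has disease, + = positive test

Given:
- P(D) = 0.1000 (prevalence)
- P(+|D) = 0.9050 (sensitivity)
- P(-|¬D) = 0.9493 (specificity)
- P(+|¬D) = 0.0507 (false positive rate = 1 - specificity)

Step 1: Find P(+)
P(+) = P(+|D)P(D) + P(+|¬D)P(¬D)
     = 0.9050 × 0.1000 + 0.0507 × 0.9000
     = 0.09050000 + 0.04563000
     = 0.13613000

Step 2: Apply Bayes' theorem for P(D|+)
P(D|+) = P(+|D)P(D) / P(+)
       = 0.09050000 / 0.13613000
       = 0.6648


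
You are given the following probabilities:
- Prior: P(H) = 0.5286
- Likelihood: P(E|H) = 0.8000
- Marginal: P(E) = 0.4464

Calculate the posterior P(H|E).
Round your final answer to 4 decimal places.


Using Bayes' theorem:

P(H|E) = P(E|H) × P(H) / P(E)
       = 0.8000 × 0.5286 / 0.4464
       = 0.42288000 / 0.4464
       = 0.9473

The evidence strengthens our belief in H.
Prior: 0.5286 → Posterior: 0.9473


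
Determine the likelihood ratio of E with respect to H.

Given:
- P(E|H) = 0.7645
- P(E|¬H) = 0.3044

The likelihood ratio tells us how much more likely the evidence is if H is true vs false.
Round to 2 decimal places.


Likelihood Ratio (LR) = P(E|H) / P(E|¬H)

LR = 0.7645 / 0.3044
   = 2.51

The evidence is 2.51 times more likely if H is true than if H is false.
Because LR exceeds 1, E is evidence for H.


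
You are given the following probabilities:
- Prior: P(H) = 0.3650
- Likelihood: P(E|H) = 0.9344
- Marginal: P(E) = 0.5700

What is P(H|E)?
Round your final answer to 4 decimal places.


Using Bayes' theorem:

P(H|E) = P(E|H) × P(H) / P(E)
       = 0.9344 × 0.3650 / 0.5700
       = 0.34105600 / 0.5700
       = 0.5983

The evidence strengthens our belief in H.
Prior: 0.3650 → Posterior: 0.5983


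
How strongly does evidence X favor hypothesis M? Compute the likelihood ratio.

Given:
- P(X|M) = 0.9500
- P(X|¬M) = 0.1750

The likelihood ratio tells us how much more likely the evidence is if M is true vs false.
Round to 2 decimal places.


Likelihood Ratio (LR) = P(X|M) / P(X|¬M)

LR = 0.9500 / 0.1750
   = 5.43

The evidence is 5.43 times more likely if M is true than if M is false.
Since LR > 1, the evidence supports M over ¬M.


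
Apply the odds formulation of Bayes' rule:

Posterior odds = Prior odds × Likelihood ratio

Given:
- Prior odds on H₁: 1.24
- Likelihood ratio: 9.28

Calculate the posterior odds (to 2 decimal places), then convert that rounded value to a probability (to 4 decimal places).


Step 1: Calculate posterior odds
Posterior odds = Prior odds × LR
               = 1.24 × 9.28
               = 11.51

Step 2: Convert to probability
P(H₁|E) = Posterior odds / (1 + Posterior odds)
       = 11.51 / (1 + 11.51)
       = 11.51 / 12.51
       = 0.9201

The evidence increased P(H₁) from 0.5536 to 0.9201.


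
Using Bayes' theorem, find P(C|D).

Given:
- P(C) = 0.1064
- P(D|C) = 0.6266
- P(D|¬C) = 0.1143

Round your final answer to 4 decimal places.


Bayes' theorem: P(C|D) = P(D|C) × P(C) / P(D)

Step 1: Calculate P(D) using law of total probability
P(D) = P(D|C)P(C) + P(D|¬C)P(¬C)
     = 0.6266 × 0.1064 + 0.1143 × 0.8936
     = 0.06667024 + 0.10213848
     = 0.16880872

Step 2: Apply Bayes' theorem
P(C|D) = P(D|C) × P(C) / P(D)
       = 0.06667024 / 0.16880872
       = 0.3949


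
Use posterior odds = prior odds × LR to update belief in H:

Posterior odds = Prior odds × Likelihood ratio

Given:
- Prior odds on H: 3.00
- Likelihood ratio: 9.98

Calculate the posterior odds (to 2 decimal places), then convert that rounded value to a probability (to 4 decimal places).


Step 1: Calculate posterior odds
Posterior odds = Prior odds × LR
               = 3.00 × 9.98
               = 29.94

Step 2: Convert to probability
P(H|E) = Posterior odds / (1 + Posterior odds)
       = 29.94 / (1 + 29.94)
       = 29.94 / 30.94
       = 0.9677

The evidence increased P(H) from 0.7500 to 0.9677.


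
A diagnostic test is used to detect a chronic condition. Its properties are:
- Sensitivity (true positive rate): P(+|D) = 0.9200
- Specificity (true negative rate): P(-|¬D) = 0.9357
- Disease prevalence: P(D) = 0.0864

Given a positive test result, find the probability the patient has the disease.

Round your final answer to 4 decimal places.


Let D = has disease, + = positive test

Given:
- P(D) = 0.0864 (prevalence)
- P(+|D) = 0.9200 (sensitivity)
- P(-|¬D) = 0.9357 (specificity)
- P(+|¬D) = 0.0643 (false positive rate = 1 - specificity)

Step 1: Find P(+)
P(+) = P(+|D)P(D) + P(+|¬D)P(¬D)
     = 0.9200 × 0.0864 + 0.0643 × 0.9136
     = 0.07948800 + 0.05874448
     = 0.13823248

Step 2: Apply Bayes' theorem for P(D|+)
P(D|+) = P(+|D)P(D) / P(+)
       = 0.07948800 / 0.13823248
       = 0.5750


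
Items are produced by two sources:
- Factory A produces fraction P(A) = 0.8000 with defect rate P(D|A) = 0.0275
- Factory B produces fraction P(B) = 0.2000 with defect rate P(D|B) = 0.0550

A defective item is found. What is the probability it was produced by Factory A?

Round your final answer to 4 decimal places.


Let A = from Factory A, D = defective

Given:
- P(A) = 0.8000, P(B) = 0.2000
- P(D|A) = 0.0275, P(D|B) = 0.0550

Step 1: Find P(D)
P(D) = P(D|A)P(A) + P(D|B)P(B)
     = 0.0275 × 0.8000 + 0.0550 × 0.2000
     = 0.02200000 + 0.01100000
     = 0.03300000

Step 2: Apply Bayes' theorem
P(A|D) = P(D|A)P(A) / P(D)
       = 0.02200000 / 0.03300000
       = 0.6667


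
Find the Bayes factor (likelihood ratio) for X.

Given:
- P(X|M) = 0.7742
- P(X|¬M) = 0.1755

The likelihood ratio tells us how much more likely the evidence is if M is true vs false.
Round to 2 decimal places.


Likelihood Ratio (LR) = P(X|M) / P(X|¬M)

LR = 0.7742 / 0.1755
   = 4.41

The evidence is 4.41 times more likely if M is true than if M is false.
LR > 1, so observing X raises the odds in favor of M.


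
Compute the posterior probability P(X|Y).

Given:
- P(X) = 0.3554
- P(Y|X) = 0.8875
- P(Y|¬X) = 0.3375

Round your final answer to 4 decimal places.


Bayes' theorem: P(X|Y) = P(Y|X) × P(X) / P(Y)

Step 1: Calculate P(Y) using law of total probability
P(Y) = P(Y|X)P(X) + P(Y|¬X)P(¬X)
     = 0.8875 × 0.3554 + 0.3375 × 0.6446
     = 0.31541750 + 0.21755250
     = 0.53297000

Step 2: Apply Bayes' theorem
P(X|Y) = P(Y|X) × P(X) / P(Y)
       = 0.31541750 / 0.53297000
       = 0.5918


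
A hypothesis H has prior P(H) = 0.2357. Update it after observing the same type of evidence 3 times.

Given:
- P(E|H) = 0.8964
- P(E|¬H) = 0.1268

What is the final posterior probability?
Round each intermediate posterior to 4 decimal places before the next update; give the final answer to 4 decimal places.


Sequential Bayesian updating:

Initial prior: P(H) = 0.2357

Update 1:
  P(E) = 0.8964 × 0.2357 + 0.1268 × 0.7643 = 0.21128148 + 0.09691324 = 0.30819472
  P(H|E) = 0.21128148 / 0.30819472 = 0.6855

Update 2:
  P(E) = 0.8964 × 0.6855 + 0.1268 × 0.3145 = 0.61448220 + 0.03987860 = 0.65436080
  P(H|E) = 0.61448220 / 0.65436080 = 0.9391

Update 3:
  P(E) = 0.8964 × 0.9391 + 0.1268 × 0.0609 = 0.84180924 + 0.00772212 = 0.84953136
  P(H|E) = 0.84180924 / 0.84953136 = 0.9909

Final posterior: 0.9909


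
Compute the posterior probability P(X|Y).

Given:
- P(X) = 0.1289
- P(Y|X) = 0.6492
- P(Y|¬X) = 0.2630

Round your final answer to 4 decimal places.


Bayes' theorem: P(X|Y) = P(Y|X) × P(X) / P(Y)

Step 1: Calculate P(Y) using law of total probability
P(Y) = P(Y|X)P(X) + P(Y|¬X)P(¬X)
     = 0.6492 × 0.1289 + 0.2630 × 0.8711
     = 0.08368188 + 0.22909930
     = 0.31278118

Step 2: Apply Bayes' theorem
P(X|Y) = P(Y|X) × P(X) / P(Y)
       = 0.08368188 / 0.31278118
       = 0.2675


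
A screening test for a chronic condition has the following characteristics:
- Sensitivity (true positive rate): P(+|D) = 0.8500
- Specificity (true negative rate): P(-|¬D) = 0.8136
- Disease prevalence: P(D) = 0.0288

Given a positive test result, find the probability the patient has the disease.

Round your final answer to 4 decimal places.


Let D = has disease, + = positive test

Given:
- P(D) = 0.0288 (prevalence)
- P(+|D) = 0.8500 (sensitivity)
- P(-|¬D) = 0.8136 (specificity)
- P(+|¬D) = 0.1864 (false positive rate = 1 - specificity)

Step 1: Find P(+)
P(+) = P(+|D)P(D) + P(+|¬D)P(¬D)
     = 0.8500 × 0.0288 + 0.1864 × 0.9712
     = 0.02448000 + 0.18103168
     = 0.20551168

Step 2: Apply Bayes' theorem for P(D|+)
P(D|+) = P(+|D)P(D) / P(+)
       = 0.02448000 / 0.20551168
       = 0.1191


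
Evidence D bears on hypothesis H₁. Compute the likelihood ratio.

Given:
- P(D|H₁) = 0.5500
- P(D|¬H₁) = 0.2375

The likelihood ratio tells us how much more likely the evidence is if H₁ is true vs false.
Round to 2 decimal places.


Likelihood Ratio (LR) = P(D|H₁) / P(D|¬H₁)

LR = 0.5500 / 0.2375
   = 2.32

The evidence is 2.32 times more likely if H₁ is true than if H₁ is false.
Because LR exceeds 1, D is evidence for H₁.


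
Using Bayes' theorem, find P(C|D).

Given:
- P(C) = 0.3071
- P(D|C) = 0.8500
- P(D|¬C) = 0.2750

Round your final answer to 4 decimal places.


Bayes' theorem: P(C|D) = P(D|C) × P(C) / P(D)

Step 1: Calculate P(D) using law of total probability
P(D) = P(D|C)P(C) + P(D|¬C)P(¬C)
     = 0.8500 × 0.3071 + 0.2750 × 0.6929
     = 0.26103500 + 0.19054750
     = 0.45158250

Step 2: Apply Bayes' theorem
P(C|D) = P(D|C) × P(C) / P(D)
       = 0.26103500 / 0.45158250
       = 0.5780


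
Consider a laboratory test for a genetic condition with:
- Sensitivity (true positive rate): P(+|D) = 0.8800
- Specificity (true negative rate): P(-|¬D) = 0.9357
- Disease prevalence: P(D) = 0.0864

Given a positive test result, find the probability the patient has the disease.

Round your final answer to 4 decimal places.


Let D = has disease, + = positive test

Given:
- P(D) = 0.0864 (prevalence)
- P(+|D) = 0.8800 (sensitivity)
- P(-|¬D) = 0.9357 (specificity)
- P(+|¬D) = 0.0643 (false positive rate = 1 - specificity)

Step 1: Find P(+)
P(+) = P(+|D)P(D) + P(+|¬D)P(¬D)
     = 0.8800 × 0.0864 + 0.0643 × 0.9136
     = 0.07603200 + 0.05874448
     = 0.13477648

Step 2: Apply Bayes' theorem for P(D|+)
P(D|+) = P(+|D)P(D) / P(+)
       = 0.07603200 / 0.13477648
       = 0.5641


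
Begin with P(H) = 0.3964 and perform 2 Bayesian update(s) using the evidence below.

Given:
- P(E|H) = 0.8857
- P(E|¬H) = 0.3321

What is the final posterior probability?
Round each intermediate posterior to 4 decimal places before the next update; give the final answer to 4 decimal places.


Sequential Bayesian updating:

Initial prior: P(H) = 0.3964

Update 1:
  P(E) = 0.8857 × 0.3964 + 0.3321 × 0.6036 = 0.35109148 + 0.20045556 = 0.55154704
  P(H|E) = 0.35109148 / 0.55154704 = 0.6366

Update 2:
  P(E) = 0.8857 × 0.6366 + 0.3321 × 0.3634 = 0.56383662 + 0.12068514 = 0.68452176
  P(H|E) = 0.56383662 / 0.68452176 = 0.8237

Final posterior: 0.8237


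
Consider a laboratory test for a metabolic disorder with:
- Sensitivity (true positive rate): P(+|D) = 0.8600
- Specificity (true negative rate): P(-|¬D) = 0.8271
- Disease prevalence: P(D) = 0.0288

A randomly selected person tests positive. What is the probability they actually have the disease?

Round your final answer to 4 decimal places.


Let D = has disease, + = positive test

Given:
- P(D) = 0.0288 (prevalence)
- P(+|D) = 0.8600 (sensitivity)
- P(-|¬D) = 0.8271 (specificity)
- P(+|¬D) = 0.1729 (false positive rate = 1 - specificity)

Step 1: Find P(+)
P(+) = P(+|D)P(D) + P(+|¬D)P(¬D)
     = 0.8600 × 0.0288 + 0.1729 × 0.9712
     = 0.02476800 + 0.16792048
     = 0.19268848

Step 2: Apply Bayes' theorem for P(D|+)
P(D|+) = P(+|D)P(D) / P(+)
       = 0.02476800 / 0.19268848
       = 0.1285


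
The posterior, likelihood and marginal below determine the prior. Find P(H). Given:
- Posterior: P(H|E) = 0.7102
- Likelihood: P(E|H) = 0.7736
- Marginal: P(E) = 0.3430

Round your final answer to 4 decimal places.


From Bayes' theorem: P(H|E) = P(E|H) × P(H) / P(E)

Rearranging for P(H):
P(H) = P(H|E) × P(E) / P(E|H)
     = 0.7102 × 0.3430 / 0.7736
     = 0.24359860 / 0.7736
     = 0.3149


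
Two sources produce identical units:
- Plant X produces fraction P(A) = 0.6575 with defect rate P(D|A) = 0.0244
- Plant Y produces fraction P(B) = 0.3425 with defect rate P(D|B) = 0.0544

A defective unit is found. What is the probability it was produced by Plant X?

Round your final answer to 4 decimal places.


Let A = from Plant X, D = defective

Given:
- P(A) = 0.6575, P(B) = 0.3425
- P(D|A) = 0.0244, P(D|B) = 0.0544

Step 1: Find P(D)
P(D) = P(D|A)P(A) + P(D|B)P(B)
     = 0.0244 × 0.6575 + 0.0544 × 0.3425
     = 0.01604300 + 0.01863200
     = 0.03467500

Step 2: Apply Bayes' theorem
P(A|D) = P(D|A)P(A) / P(D)
       = 0.01604300 / 0.03467500
       = 0.4627


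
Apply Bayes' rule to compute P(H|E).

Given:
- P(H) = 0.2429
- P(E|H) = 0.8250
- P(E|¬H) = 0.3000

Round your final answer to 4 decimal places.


Bayes' theorem: P(H|E) = P(E|H) × P(H) / P(E)

Step 1: Calculate P(E) using law of total probability
P(E) = P(E|H)P(H) + P(E|¬H)P(¬H)
     = 0.8250 × 0.2429 + 0.3000 × 0.7571
     = 0.20039250 + 0.22713000
     = 0.42752250

Step 2: Apply Bayes' theorem
P(H|E) = P(E|H) × P(H) / P(E)
       = 0.20039250 / 0.42752250
       = 0.4687


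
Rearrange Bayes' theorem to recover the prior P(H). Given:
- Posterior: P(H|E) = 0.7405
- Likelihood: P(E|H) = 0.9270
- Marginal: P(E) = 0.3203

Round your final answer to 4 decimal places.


From Bayes' theorem: P(H|E) = P(E|H) × P(H) / P(E)

Rearranging for P(H):
P(H) = P(H|E) × P(E) / P(E|H)
     = 0.7405 × 0.3203 / 0.9270
     = 0.23718215 / 0.9270
     = 0.2559


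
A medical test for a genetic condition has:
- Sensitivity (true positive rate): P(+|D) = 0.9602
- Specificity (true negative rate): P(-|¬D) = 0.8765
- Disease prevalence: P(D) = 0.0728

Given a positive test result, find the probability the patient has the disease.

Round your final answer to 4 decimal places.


Let D = has disease, + = positive test

Given:
- P(D) = 0.0728 (prevalence)
- P(+|D) = 0.9602 (sensitivity)
- P(-|¬D) = 0.8765 (specificity)
- P(+|¬D) = 0.1235 (false positive rate = 1 - specificity)

Step 1: Find P(+)
P(+) = P(+|D)P(D) + P(+|¬D)P(¬D)
     = 0.9602 × 0.0728 + 0.1235 × 0.9272
     = 0.06990256 + 0.11450920
     = 0.18441176

Step 2: Apply Bayes' theorem for P(D|+)
P(D|+) = P(+|D)P(D) / P(+)
       = 0.06990256 / 0.18441176
       = 0.3791


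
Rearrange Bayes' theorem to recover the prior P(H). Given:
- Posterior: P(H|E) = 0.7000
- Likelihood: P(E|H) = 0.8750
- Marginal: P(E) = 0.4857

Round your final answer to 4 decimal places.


From Bayes' theorem: P(H|E) = P(E|H) × P(H) / P(E)

Rearranging for P(H):
P(H) = P(H|E) × P(E) / P(E|H)
     = 0.7000 × 0.4857 / 0.8750
     = 0.33999000 / 0.8750
     = 0.3886


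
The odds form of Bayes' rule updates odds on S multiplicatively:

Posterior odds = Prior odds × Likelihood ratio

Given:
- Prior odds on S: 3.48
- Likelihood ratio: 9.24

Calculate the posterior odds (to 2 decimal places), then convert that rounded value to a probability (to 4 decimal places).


Step 1: Calculate posterior odds
Posterior odds = Prior odds × LR
               = 3.48 × 9.24
               = 32.16

Step 2: Convert to probability
P(S|E) = Posterior odds / (1 + Posterior odds)
       = 32.16 / (1 + 32.16)
       = 32.16 / 33.16
       = 0.9698

The evidence increased P(S) from 0.7768 to 0.9698.


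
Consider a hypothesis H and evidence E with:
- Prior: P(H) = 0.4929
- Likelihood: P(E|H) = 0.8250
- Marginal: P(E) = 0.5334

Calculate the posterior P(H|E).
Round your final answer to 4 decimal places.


Using Bayes' theorem:

P(H|E) = P(E|H) × P(H) / P(E)
       = 0.8250 × 0.4929 / 0.5334
       = 0.40664250 / 0.5334
       = 0.7624

The evidence strengthens our belief in H.
Prior: 0.4929 → Posterior: 0.7624


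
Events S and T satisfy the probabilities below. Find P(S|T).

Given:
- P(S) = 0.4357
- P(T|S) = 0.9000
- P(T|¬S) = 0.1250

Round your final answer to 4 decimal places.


Bayes' theorem: P(S|T) = P(T|S) × P(S) / P(T)

Step 1: Calculate P(T) using law of total probability
P(T) = P(T|S)P(S) + P(T|¬S)P(¬S)
     = 0.9000 × 0.4357 + 0.1250 × 0.5643
     = 0.39213000 + 0.07053750
     = 0.46266750

Step 2: Apply Bayes' theorem
P(S|T) = P(T|S) × P(S) / P(T)
       = 0.39213000 / 0.46266750
       = 0.8475


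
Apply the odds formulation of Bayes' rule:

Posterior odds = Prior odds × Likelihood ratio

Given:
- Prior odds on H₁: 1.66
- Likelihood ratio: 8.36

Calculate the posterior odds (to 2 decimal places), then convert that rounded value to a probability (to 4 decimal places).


Step 1: Calculate posterior odds
Posterior odds = Prior odds × LR
               = 1.66 × 8.36
               = 13.88

Step 2: Convert to probability
P(H₁|E) = Posterior odds / (1 + Posterior odds)
       = 13.88 / (1 + 13.88)
       = 13.88 / 14.88
       = 0.9328

The evidence increased P(H₁) from 0.6241 to 0.9328.


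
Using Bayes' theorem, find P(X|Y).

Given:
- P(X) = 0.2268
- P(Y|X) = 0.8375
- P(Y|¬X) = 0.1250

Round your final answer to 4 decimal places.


Bayes' theorem: P(X|Y) = P(Y|X) × P(X) / P(Y)

Step 1: Calculate P(Y) using law of total probability
P(Y) = P(Y|X)P(X) + P(Y|¬X)P(¬X)
     = 0.8375 × 0.2268 + 0.1250 × 0.7732
     = 0.18994500 + 0.09665000
     = 0.28659500

Step 2: Apply Bayes' theorem
P(X|Y) = P(Y|X) × P(X) / P(Y)
       = 0.18994500 / 0.28659500
       = 0.6628


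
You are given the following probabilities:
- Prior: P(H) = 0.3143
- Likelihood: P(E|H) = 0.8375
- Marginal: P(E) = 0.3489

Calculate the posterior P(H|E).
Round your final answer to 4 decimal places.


Using Bayes' theorem:

P(H|E) = P(E|H) × P(H) / P(E)
       = 0.8375 × 0.3143 / 0.3489
       = 0.26322625 / 0.3489
       = 0.7544

The evidence strengthens our belief in H.
Prior: 0.3143 → Posterior: 0.7544


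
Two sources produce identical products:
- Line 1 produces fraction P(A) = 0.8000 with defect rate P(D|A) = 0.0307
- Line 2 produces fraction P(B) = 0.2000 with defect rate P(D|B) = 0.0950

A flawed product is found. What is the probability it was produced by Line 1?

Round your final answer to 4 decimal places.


Let A = from Line 1, D = flawed

Given:
- P(A) = 0.8000, P(B) = 0.2000
- P(D|A) = 0.0307, P(D|B) = 0.0950

Step 1: Find P(D)
P(D) = P(D|A)P(A) + P(D|B)P(B)
     = 0.0307 × 0.8000 + 0.0950 × 0.2000
     = 0.02456000 + 0.01900000
     = 0.04356000

Step 2: Apply Bayes' theorem
P(A|D) = P(D|A)P(A) / P(D)
       = 0.02456000 / 0.04356000
       = 0.5638


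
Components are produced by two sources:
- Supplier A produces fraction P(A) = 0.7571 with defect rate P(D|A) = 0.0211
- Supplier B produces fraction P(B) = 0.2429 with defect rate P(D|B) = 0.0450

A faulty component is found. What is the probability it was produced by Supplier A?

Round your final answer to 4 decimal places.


Let A = from Supplier A, D = faulty

Given:
- P(A) = 0.7571, P(B) = 0.2429
- P(D|A) = 0.0211, P(D|B) = 0.0450

Step 1: Find P(D)
P(D) = P(D|A)P(A) + P(D|B)P(B)
     = 0.0211 × 0.7571 + 0.0450 × 0.2429
     = 0.01597481 + 0.01093050
     = 0.02690531

Step 2: Apply Bayes' theorem
P(A|D) = P(D|A)P(A) / P(D)
       = 0.01597481 / 0.02690531
       = 0.5937


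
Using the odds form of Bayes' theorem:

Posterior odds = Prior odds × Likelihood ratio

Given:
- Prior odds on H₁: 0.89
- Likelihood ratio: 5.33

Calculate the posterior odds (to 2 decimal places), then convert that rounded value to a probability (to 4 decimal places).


Step 1: Calculate posterior odds
Posterior odds = Prior odds × LR
               = 0.89 × 5.33
               = 4.74

Step 2: Convert to probability
P(H₁|E) = Posterior odds / (1 + Posterior odds)
       = 4.74 / (1 + 4.74)
       = 4.74 / 5.74
       = 0.8258

The evidence increased P(H₁) from 0.4709 to 0.8258.
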